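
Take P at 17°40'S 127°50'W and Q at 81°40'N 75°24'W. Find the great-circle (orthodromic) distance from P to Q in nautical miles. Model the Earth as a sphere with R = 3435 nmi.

6144 nmi

Haversine: a = sin²(Δφ/2)+cos φ₁ cos φ₂ sin²(Δλ/2) = 0.60804;  σ = 2·atan2(√a,√(1−a))
σ = 102.479° → d = Rσ = 3435·1.78859 = 6144 nmi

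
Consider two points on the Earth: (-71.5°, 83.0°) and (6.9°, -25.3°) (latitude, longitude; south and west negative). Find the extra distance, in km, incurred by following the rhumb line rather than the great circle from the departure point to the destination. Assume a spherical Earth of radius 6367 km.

810 km

Great circle: cos σ = sin φ₁ sin φ₂ + cos φ₁ cos φ₂ cos Δλ,  σ = 1.7853 rad → d_gc = 11366.85 km
Rhumb line: Δψ = +1.9356, q = Δφ/Δψ = 0.7069, d_rh = R√(Δφ²+q²Δλ²) = 12177.31 km
Excess = 12177.31 − 11366.85 = 810.46 ≈ 810 km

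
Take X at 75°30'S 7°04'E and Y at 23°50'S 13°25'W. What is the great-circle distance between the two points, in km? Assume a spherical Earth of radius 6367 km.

cos σ = sin φ₁ sin φ₂ + cos φ₁ cos φ₂ cos Δλ
      = sin(-75.50°)sin(-23.83°) + cos(-75.50°)cos(-23.83°)cos(-20.48°) = 0.6058
σ = 52.717° → d = Rσ = 6367·0.92008 = 5858 km

5858 km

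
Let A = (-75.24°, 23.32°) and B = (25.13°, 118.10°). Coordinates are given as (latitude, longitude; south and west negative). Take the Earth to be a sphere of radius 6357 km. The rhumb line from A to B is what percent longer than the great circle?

4.3%

Great circle: σ = 2.0152 rad → d_gc = Rσ = 12810.4 km
Rhumb: Δφ = +1.7518, Δλ = +1.6542, Δψ = +2.4973, q = Δφ/Δψ = 0.7015 → d_rh = R√(Δφ²+q²Δλ²) = 13357.7 km
Excess = (13357.7 − 12810.4) / 12810.4 = 547.3 / 12810.4 = 4.27% ≈ 4.3%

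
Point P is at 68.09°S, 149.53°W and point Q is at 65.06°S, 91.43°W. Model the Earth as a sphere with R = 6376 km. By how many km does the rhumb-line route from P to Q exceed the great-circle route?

Great circle: cos σ = sin φ₁ sin φ₂ + cos φ₁ cos φ₂ cos Δλ,  σ = 0.3913 rad → d_gc = 2495.1 km
Rhumb line: Δψ = +0.1332, q = Δφ/Δψ = 0.3970, d_rh = R√(Δφ²+q²Δλ²) = 2588.9 km
Excess = 2588.9 − 2495.1 = 93.8 ≈ 94 km

94 km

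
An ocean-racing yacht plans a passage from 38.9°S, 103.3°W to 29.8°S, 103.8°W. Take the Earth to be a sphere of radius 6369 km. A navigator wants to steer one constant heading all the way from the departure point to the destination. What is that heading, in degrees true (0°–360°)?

Meridional parts: M(φ₁)=-0.7380, M(φ₂)=-0.5453 → ΔM = +0.1928;  Δλ = -0.0087 rad
tan C = Δλ / ΔM = -0.0453 → C = 357.41°

357.4°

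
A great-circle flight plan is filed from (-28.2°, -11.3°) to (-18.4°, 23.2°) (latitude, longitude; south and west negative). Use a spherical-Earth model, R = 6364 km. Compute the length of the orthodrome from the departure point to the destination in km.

3669 km

Haversine: a = sin²(Δφ/2)+cos φ₁ cos φ₂ sin²(Δλ/2) = 0.08083;  σ = 2·atan2(√a,√(1−a))
σ = 33.035° → d = Rσ = 6364·0.57658 = 3669 km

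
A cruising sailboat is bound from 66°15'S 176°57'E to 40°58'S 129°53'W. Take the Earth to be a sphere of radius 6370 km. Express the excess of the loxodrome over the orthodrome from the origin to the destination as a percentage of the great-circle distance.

2.5%

Great circle: σ = 0.6723 rad → d_gc = Rσ = 4282.4 km
Rhumb: Δφ = +0.4413, Δλ = +0.9279, Δψ = +0.7742, q = Δφ/Δψ = 0.5700 → d_rh = R√(Δφ²+q²Δλ²) = 4387.6 km
Excess = (4387.6 − 4282.4) / 4282.4 = 105.2 / 4282.4 = 2.46% ≈ 2.5%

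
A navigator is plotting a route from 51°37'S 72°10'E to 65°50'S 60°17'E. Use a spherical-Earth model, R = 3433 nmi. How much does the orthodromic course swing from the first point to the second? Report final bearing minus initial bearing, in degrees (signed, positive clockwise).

At departure: θ₁ = atan2(sin Δλ cos φ₂, cos φ₁ sin φ₂ − sin φ₁ cos φ₂ cos Δλ) = 198.46°
At arrival: θ₂ = atan2(sin Δλ cos φ₁, −cos φ₂ sin φ₁ + sin φ₂ cos φ₁ cos Δλ) = 208.71°
Δθ = θ₂ − θ₁ = +10.2°

+10.2°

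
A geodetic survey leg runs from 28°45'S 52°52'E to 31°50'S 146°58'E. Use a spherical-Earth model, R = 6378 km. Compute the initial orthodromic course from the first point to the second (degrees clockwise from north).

120.1°

θ = atan2( sin Δλ·cos φ₂ ,  cos φ₁ sin φ₂ − sin φ₁ cos φ₂ cos Δλ )
  = atan2(+0.8474, -0.4916) = 120.12°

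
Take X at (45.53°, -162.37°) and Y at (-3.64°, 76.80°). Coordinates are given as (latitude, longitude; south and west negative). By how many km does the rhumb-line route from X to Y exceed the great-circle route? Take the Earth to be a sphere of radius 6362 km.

Great circle: cos σ = sin φ₁ sin φ₂ + cos φ₁ cos φ₂ cos Δλ,  σ = 1.9862 rad → d_gc = 12636.5 km
Rhumb line: Δψ = -0.9581, q = Δφ/Δψ = 0.8957, d_rh = R√(Δφ²+q²Δλ²) = 13199.7 km
Excess = 13199.7 − 12636.5 = 563.2 ≈ 563 km

563 km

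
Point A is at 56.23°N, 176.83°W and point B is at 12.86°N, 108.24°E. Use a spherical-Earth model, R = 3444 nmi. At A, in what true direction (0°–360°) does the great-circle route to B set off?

θ = atan2( sin Δλ·cos φ₂ ,  cos φ₁ sin φ₂ − sin φ₁ cos φ₂ cos Δλ )
  = atan2(-0.9414, -0.0870) = 264.72°

264.7°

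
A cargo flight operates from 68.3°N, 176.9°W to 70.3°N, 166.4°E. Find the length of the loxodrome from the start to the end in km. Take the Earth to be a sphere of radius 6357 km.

691 km

Δψ = ln[tan(π/4+φ₂/2)/tan(π/4+φ₁/2)] = +0.0988;  Δφ = +0.0349 rad,  Δλ = -0.2915 rad
q = Δφ/Δψ = 0.3532
d = R·√(Δφ² + q²Δλ²) = 6357·0.10871 = 691 km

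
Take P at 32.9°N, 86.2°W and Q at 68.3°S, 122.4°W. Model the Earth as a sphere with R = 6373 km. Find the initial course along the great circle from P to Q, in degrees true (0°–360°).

193.0°

N = sin Δλ·cos φ₂ = -0.2184;  D = cos φ₁ sin φ₂ − sin φ₁ cos φ₂ cos Δλ = -0.9422
initial course = atan2(N, D) = 193.05°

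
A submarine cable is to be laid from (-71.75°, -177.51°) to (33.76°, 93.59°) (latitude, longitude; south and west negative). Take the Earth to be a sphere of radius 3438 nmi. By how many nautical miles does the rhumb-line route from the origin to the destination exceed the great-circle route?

Great circle: cos σ = sin φ₁ sin φ₂ + cos φ₁ cos φ₂ cos Δλ,  σ = 2.1209 rad → d_gc = 7291.6 nmi
Rhumb line: Δψ = +2.4553, q = Δφ/Δψ = 0.7500, d_rh = R√(Δφ²+q²Δλ²) = 7489.3 nmi
Excess = 7489.3 − 7291.6 = 197.7 ≈ 198 nmi

198 nmi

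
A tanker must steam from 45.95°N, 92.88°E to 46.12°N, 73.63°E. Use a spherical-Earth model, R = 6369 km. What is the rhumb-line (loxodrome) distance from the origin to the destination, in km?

1486 km

Δψ = ln[tan(π/4+φ₂/2)/tan(π/4+φ₁/2)] = +0.0043;  Δφ = +0.0030 rad,  Δλ = -0.3360 rad
q = Δφ/Δψ = 0.6942
d = R·√(Δφ² + q²Δλ²) = 6369·0.23326 = 1486 km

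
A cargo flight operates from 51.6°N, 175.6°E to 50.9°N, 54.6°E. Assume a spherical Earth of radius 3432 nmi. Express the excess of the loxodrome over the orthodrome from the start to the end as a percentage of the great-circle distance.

Great circle: σ = 1.1523 rad → d_gc = Rσ = 3954.6 nmi
Rhumb: Δφ = -0.0122, Δλ = -2.1118, Δψ = -0.0195, q = Δφ/Δψ = 0.6259 → d_rh = R√(Δφ²+q²Δλ²) = 4536.7 nmi
Excess = (4536.7 − 3954.6) / 3954.6 = 582.1 / 3954.6 = 14.72% ≈ 14.7%

14.7%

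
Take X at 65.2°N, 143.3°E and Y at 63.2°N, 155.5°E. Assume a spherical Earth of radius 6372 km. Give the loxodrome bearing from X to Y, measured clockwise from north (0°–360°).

Δψ = ln[tan(π/4+φ₂/2)/tan(π/4+φ₁/2)] = -0.0802
Δλ = +0.2129 rad (taken the short way round)
course = atan2(Δλ, Δψ) = 110.65°

110.6°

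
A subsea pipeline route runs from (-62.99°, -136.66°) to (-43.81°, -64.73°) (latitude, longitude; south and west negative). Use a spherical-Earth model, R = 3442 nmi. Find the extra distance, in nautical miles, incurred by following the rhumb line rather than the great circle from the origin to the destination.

123 nmi

Great circle: cos σ = sin φ₁ sin φ₂ + cos φ₁ cos φ₂ cos Δλ,  σ = 0.7693 rad → d_gc = 2647.8 nmi
Rhumb line: Δψ = +0.5741, q = Δφ/Δψ = 0.5831, d_rh = R√(Δφ²+q²Δλ²) = 2770.6 nmi
Excess = 2770.6 − 2647.8 = 122.8 ≈ 123 nmi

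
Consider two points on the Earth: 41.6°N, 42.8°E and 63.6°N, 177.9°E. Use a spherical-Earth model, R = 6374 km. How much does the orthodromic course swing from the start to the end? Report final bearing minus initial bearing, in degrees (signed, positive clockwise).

+125.9°

At departure: θ₁ = atan2(sin Δλ cos φ₂, cos φ₁ sin φ₂ − sin φ₁ cos φ₂ cos Δλ) = 19.65°
At arrival: θ₂ = atan2(sin Δλ cos φ₁, −cos φ₂ sin φ₁ + sin φ₂ cos φ₁ cos Δλ) = 145.56°
Δθ = θ₂ − θ₁ = +125.9°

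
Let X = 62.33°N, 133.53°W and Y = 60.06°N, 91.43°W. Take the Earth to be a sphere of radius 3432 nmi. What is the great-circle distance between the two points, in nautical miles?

1201 nmi

cos σ = sin φ₁ sin φ₂ + cos φ₁ cos φ₂ cos Δλ
      = sin(62.33°)sin(60.06°) + cos(62.33°)cos(60.06°)cos(42.10°) = 0.9394
σ = 20.047° → d = Rσ = 3432·0.34988 = 1201 nmi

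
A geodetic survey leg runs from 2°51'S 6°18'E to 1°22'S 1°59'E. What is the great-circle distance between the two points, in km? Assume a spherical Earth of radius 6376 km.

cos σ = sin φ₁ sin φ₂ + cos φ₁ cos φ₂ cos Δλ
      = sin(-2.85°)sin(-1.37°) + cos(-2.85°)cos(-1.37°)cos(-4.32°) = 0.9968
σ = 4.562° → d = Rσ = 6376·0.07961 = 508 km

508 km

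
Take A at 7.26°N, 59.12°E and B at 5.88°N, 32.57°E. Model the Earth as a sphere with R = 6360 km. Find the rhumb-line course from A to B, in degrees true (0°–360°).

267.0°

Δψ = ln[tan(π/4+φ₂/2)/tan(π/4+φ₁/2)] = -0.0242
Δλ = -0.4634 rad (taken the short way round)
course = atan2(Δλ, Δψ) = 267.00°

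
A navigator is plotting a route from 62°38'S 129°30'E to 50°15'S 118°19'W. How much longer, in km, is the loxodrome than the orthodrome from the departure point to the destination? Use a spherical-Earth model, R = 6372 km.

Great circle: cos σ = sin φ₁ sin φ₂ + cos φ₁ cos φ₂ cos Δλ,  σ = 0.9621 rad → d_gc = 6130.4 km
Rhumb line: Δψ = +0.3953, q = Δφ/Δψ = 0.5468, d_rh = R√(Δφ²+q²Δλ²) = 6959.1 km
Excess = 6959.1 − 6130.4 = 828.7 ≈ 829 km

829 km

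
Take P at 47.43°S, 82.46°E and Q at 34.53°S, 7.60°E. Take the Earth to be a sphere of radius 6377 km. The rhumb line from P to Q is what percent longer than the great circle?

Great circle: σ = 0.9728 rad → d_gc = Rσ = 6203.4 km
Rhumb: Δφ = +0.2251, Δλ = -1.3066, Δψ = +0.2998, q = Δφ/Δψ = 0.7509 → d_rh = R√(Δφ²+q²Δλ²) = 6419.2 km
Excess = (6419.2 − 6203.4) / 6203.4 = 215.8 / 6203.4 = 3.48% ≈ 3.5%

3.5%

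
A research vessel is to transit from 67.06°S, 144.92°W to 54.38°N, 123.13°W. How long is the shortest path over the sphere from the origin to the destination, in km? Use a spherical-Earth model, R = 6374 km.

13632 km

cos σ = sin φ₁ sin φ₂ + cos φ₁ cos φ₂ cos Δλ
      = sin(-67.06°)sin(54.38°) + cos(-67.06°)cos(54.38°)cos(21.79°) = -0.5378
σ = 122.536° → d = Rσ = 6374·2.13865 = 13632 km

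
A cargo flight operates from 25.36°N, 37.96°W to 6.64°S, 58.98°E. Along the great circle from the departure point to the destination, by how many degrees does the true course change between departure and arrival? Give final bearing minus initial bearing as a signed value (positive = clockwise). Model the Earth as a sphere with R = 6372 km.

+21.6°

Initial bearing θ₁ = atan2(sin Δλ cos φ₂, cos φ₁ sin φ₂ − sin φ₁ cos φ₂ cos Δλ) = 93.08°
Final bearing θ₂ = (initial bearing from the destination back to the start) + 180° = 114.71°
Δθ = θ₂ − θ₁ = +21.6°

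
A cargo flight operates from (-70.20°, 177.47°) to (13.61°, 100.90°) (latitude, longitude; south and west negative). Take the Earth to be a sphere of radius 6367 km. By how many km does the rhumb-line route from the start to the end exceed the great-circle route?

299 km

Great circle: cos σ = sin φ₁ sin φ₂ + cos φ₁ cos φ₂ cos Δλ,  σ = 1.7162 rad → d_gc = 10927.3 km
Rhumb line: Δψ = +1.9855, q = Δφ/Δψ = 0.7367, d_rh = R√(Δφ²+q²Δλ²) = 11226.6 km
Excess = 11226.6 − 10927.3 = 299.3 ≈ 299 km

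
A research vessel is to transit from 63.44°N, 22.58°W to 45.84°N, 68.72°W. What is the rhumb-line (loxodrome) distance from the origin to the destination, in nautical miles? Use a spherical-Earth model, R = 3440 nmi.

Δψ = ln[tan(π/4+φ₂/2)/tan(π/4+φ₁/2)] = -0.5416;  Δφ = -0.3072 rad,  Δλ = -0.8053 rad
q = Δφ/Δψ = 0.5672
d = R·√(Δφ² + q²Δλ²) = 3440·0.55044 = 1894 nmi

1894 nmi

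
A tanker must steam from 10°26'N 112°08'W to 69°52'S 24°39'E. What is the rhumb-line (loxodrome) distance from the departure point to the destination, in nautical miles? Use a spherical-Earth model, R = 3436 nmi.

Rhumb course C = atan2(Δλ, Δψ) with Δψ = ln[tan(π/4+φ₂/2)/tan(π/4+φ₁/2)] = -1.9117, Δλ = +2.3873 → C = 128.69°
d = R·|Δφ| / |cos C| = 3436·1.40150 / 0.62507 = 7704 nmi

7704 nmi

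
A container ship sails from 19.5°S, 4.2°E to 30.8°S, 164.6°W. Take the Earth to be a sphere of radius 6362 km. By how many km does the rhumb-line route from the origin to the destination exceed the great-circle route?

Great circle: cos σ = sin φ₁ sin φ₂ + cos φ₁ cos φ₂ cos Δλ,  σ = 2.2438 rad → d_gc = 14275.1 km
Rhumb line: Δψ = -0.2184, q = Δφ/Δψ = 0.9031, d_rh = R√(Δφ²+q²Δλ²) = 16973.1 km
Excess = 16973.1 − 14275.1 = 2698.0 ≈ 2698 km

2698 km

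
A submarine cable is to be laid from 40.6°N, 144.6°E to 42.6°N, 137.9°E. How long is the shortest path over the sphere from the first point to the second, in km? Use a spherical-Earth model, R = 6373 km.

600 km

cos σ = sin φ₁ sin φ₂ + cos φ₁ cos φ₂ cos Δλ
      = sin(40.60°)sin(42.60°) + cos(40.60°)cos(42.60°)cos(-6.70°) = 0.9956
σ = 5.393° → d = Rσ = 6373·0.09412 = 600 km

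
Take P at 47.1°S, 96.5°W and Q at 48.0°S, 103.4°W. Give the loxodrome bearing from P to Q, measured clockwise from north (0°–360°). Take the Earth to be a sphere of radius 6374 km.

259.1°

Δψ = ln[tan(π/4+φ₂/2)/tan(π/4+φ₁/2)] = -0.0233
Δλ = -0.1204 rad (taken the short way round)
course = atan2(Δλ, Δψ) = 259.06°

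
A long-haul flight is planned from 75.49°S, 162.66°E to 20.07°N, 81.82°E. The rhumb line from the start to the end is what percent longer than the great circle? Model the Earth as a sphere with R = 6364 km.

3.3%

Great circle: σ = 1.8700 rad → d_gc = Rσ = 11900.7 km
Rhumb: Δφ = +1.6678, Δλ = -1.4109, Δψ = +2.4189, q = Δφ/Δψ = 0.6895 → d_rh = R√(Δφ²+q²Δλ²) = 12287.8 km
Excess = (12287.8 − 11900.7) / 11900.7 = 387.1 / 11900.7 = 3.253% ≈ 3.3%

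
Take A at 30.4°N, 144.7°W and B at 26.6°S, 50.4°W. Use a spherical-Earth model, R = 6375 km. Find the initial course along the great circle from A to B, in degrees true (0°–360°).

θ = atan2( sin Δλ·cos φ₂ ,  cos φ₁ sin φ₂ − sin φ₁ cos φ₂ cos Δλ )
  = atan2(+0.8916, -0.3523) = 111.56°

111.6°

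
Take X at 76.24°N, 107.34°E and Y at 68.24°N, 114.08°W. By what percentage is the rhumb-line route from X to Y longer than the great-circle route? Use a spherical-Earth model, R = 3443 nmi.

27.2%

Great circle: σ = 0.5809 rad → d_gc = Rσ = 2000.0 nmi
Rhumb: Δφ = -0.1396, Δλ = +2.4187, Δψ = -0.4656, q = Δφ/Δψ = 0.2999 → d_rh = R√(Δφ²+q²Δλ²) = 2543.1 nmi
Excess = (2543.1 − 2000.0) / 2000.0 = 543.1 / 2000.0 = 27.16% ≈ 27.2%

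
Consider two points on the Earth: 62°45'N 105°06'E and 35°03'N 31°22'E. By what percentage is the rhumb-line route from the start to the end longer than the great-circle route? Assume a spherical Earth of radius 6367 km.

Great circle: σ = 0.9077 rad → d_gc = Rσ = 5779.4 km
Rhumb: Δφ = -0.4835, Δλ = -1.2869, Δψ = -0.7633, q = Δφ/Δψ = 0.6334 → d_rh = R√(Δφ²+q²Δλ²) = 6033.8 km
Excess = (6033.8 − 5779.4) / 5779.4 = 254.4 / 5779.4 = 4.40% ≈ 4.4%

4.4%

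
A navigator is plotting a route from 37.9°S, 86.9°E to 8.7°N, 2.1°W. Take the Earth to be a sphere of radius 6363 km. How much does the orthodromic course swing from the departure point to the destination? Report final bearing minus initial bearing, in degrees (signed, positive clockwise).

Initial bearing θ₁ = atan2(sin Δλ cos φ₂, cos φ₁ sin φ₂ − sin φ₁ cos φ₂ cos Δλ) = 277.49°
Final bearing θ₂ = (initial bearing from the destination back to the start) + 180° = 307.68°
Δθ = θ₂ − θ₁ = +30.2°

+30.2°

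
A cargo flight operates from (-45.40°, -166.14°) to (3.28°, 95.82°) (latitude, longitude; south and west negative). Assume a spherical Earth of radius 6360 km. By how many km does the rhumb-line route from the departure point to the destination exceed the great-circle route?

269 km

Great circle: cos σ = sin φ₁ sin φ₂ + cos φ₁ cos φ₂ cos Δλ,  σ = 1.7100 rad → d_gc = 10875.8 km
Rhumb line: Δψ = +0.9486, q = Δφ/Δψ = 0.8957, d_rh = R√(Δφ²+q²Δλ²) = 11145.2 km
Excess = 11145.2 − 10875.8 = 269.4 ≈ 269 km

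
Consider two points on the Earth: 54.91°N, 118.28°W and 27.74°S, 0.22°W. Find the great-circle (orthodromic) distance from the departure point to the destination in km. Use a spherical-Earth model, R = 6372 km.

14272 km

Haversine: a = sin²(Δφ/2)+cos φ₁ cos φ₂ sin²(Δλ/2) = 0.81010;  σ = 2·atan2(√a,√(1−a))
σ = 128.331° → d = Rσ = 6372·2.23979 = 14272 km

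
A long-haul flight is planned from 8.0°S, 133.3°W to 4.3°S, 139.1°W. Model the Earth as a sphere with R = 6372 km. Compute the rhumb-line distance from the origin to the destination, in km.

Rhumb course C = atan2(Δλ, Δψ) with Δψ = ln[tan(π/4+φ₂/2)/tan(π/4+φ₁/2)] = +0.0650, Δλ = -0.1012 → C = 302.69°
d = R·|Δφ| / |cos C| = 6372·0.06458 / 0.54009 = 762 km

762 km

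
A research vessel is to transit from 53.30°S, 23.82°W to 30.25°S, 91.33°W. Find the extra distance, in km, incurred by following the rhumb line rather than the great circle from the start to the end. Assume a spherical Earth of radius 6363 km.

170 km

Great circle: cos σ = sin φ₁ sin φ₂ + cos φ₁ cos φ₂ cos Δλ,  σ = 0.9256 rad → d_gc = 5889.3 km
Rhumb line: Δψ = +0.5492, q = Δφ/Δψ = 0.7325, d_rh = R√(Δφ²+q²Δλ²) = 6059.1 km
Excess = 6059.1 − 5889.3 = 169.8 ≈ 170 km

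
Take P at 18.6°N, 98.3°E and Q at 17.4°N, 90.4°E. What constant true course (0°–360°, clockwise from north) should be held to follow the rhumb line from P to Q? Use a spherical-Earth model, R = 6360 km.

260.9°

Δψ = ln[tan(π/4+φ₂/2)/tan(π/4+φ₁/2)] = -0.0220
Δλ = -0.1379 rad (taken the short way round)
course = atan2(Δλ, Δψ) = 260.93°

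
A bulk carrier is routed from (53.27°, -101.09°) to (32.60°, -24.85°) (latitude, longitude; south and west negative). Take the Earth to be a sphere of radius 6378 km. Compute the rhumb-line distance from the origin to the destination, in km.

6538 km

Rhumb course C = atan2(Δλ, Δψ) with Δψ = ln[tan(π/4+φ₂/2)/tan(π/4+φ₁/2)] = -0.5003, Δλ = +1.3306 → C = 110.60°
d = R·|Δφ| / |cos C| = 6378·0.36076 / 0.35191 = 6538 km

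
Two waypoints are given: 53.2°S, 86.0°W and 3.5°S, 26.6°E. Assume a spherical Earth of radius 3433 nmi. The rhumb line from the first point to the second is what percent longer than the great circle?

Great circle: σ = 1.7527 rad → d_gc = Rσ = 6017.0 nmi
Rhumb: Δφ = +0.8674, Δλ = +1.9652, Δψ = +1.0395, q = Δφ/Δψ = 0.8344 → d_rh = R√(Δφ²+q²Δλ²) = 6368.8 nmi
Excess = (6368.8 − 6017.0) / 6017.0 = 351.8 / 6017.0 = 5.847% ≈ 5.8%

5.8%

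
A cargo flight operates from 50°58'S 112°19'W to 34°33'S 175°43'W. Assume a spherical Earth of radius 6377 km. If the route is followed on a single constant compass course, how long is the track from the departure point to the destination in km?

5448 km

Δψ = ln[tan(π/4+φ₂/2)/tan(π/4+φ₁/2)] = +0.3939;  Δφ = +0.2865 rad,  Δλ = -1.1065 rad
q = Δφ/Δψ = 0.7274
d = R·√(Δφ² + q²Δλ²) = 6377·0.85433 = 5448 km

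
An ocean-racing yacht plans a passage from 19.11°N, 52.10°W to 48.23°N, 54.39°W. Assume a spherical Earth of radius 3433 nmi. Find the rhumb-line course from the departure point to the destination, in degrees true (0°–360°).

356.3°

Meridional parts: M(φ₁)=+0.3399, M(φ₂)=+0.9635 → ΔM = +0.6236;  Δλ = -0.0400 rad
tan C = Δλ / ΔM = -0.0641 → C = 356.33°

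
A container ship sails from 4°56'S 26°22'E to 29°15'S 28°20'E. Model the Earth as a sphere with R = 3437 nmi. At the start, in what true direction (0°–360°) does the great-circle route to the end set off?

N = sin Δλ·cos φ₂ = +0.0299;  D = cos φ₁ sin φ₂ − sin φ₁ cos φ₂ cos Δλ = -0.4118
initial course = atan2(N, D) = 175.84°

175.8°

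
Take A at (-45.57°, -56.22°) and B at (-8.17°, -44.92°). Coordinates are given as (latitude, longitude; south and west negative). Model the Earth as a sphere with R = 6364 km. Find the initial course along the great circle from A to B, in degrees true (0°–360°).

N = sin Δλ·cos φ₂ = +0.1940;  D = cos φ₁ sin φ₂ − sin φ₁ cos φ₂ cos Δλ = +0.5937
initial course = atan2(N, D) = 18.09°

18.1°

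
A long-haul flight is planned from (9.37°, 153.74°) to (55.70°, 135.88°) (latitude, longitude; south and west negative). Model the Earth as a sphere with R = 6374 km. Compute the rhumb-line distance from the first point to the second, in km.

Δψ = ln[tan(π/4+φ₂/2)/tan(π/4+φ₁/2)] = +1.0115;  Δφ = +0.8086 rad,  Δλ = -0.3117 rad
q = Δφ/Δψ = 0.7995
d = R·√(Δφ² + q²Δλ²) = 6374·0.84614 = 5393 km

5393 km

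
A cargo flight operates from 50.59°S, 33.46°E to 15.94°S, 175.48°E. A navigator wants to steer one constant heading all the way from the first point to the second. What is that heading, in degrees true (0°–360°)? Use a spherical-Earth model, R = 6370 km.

Δψ = ln[tan(π/4+φ₂/2)/tan(π/4+φ₁/2)] = +0.7449
Δλ = +2.4787 rad (taken the short way round)
course = atan2(Δλ, Δψ) = 73.27°

73.3°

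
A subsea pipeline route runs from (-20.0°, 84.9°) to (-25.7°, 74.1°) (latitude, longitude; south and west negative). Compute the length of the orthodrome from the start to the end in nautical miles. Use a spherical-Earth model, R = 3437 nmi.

688 nmi

cos σ = sin φ₁ sin φ₂ + cos φ₁ cos φ₂ cos Δλ
      = sin(-20.00°)sin(-25.70°) + cos(-20.00°)cos(-25.70°)cos(-10.80°) = 0.9801
σ = 11.462° → d = Rσ = 3437·0.20005 = 688 nmi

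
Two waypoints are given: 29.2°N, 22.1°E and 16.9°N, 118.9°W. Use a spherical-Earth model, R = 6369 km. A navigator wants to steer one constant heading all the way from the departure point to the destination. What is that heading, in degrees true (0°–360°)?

264.6°

Meridional parts: M(φ₁)=+0.5332, M(φ₂)=+0.2993 → ΔM = -0.2339;  Δλ = -2.4609 rad
tan C = Δλ / ΔM = +10.5206 → C = 264.57°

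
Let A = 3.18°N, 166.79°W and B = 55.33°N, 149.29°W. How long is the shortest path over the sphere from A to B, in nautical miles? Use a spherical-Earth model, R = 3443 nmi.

3247 nmi

cos σ = sin φ₁ sin φ₂ + cos φ₁ cos φ₂ cos Δλ
      = sin(3.18°)sin(55.33°) + cos(3.18°)cos(55.33°)cos(17.50°) = 0.5873
σ = 54.034° → d = Rσ = 3443·0.94307 = 3247 nmi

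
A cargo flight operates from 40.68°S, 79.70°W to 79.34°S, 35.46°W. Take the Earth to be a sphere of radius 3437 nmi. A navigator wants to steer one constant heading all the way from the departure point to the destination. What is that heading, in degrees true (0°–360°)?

154.1°

Δψ = ln[tan(π/4+φ₂/2)/tan(π/4+φ₁/2)] = -1.5935
Δλ = +0.7721 rad (taken the short way round)
course = atan2(Δλ, Δψ) = 154.15°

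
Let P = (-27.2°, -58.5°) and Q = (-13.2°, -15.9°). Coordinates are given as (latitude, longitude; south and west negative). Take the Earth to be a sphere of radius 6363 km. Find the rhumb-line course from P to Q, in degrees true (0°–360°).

70.6°

Meridional parts: M(φ₁)=-0.4936, M(φ₂)=-0.2324 → ΔM = +0.2612;  Δλ = +0.7435 rad
tan C = Δλ / ΔM = +2.8467 → C = 70.64°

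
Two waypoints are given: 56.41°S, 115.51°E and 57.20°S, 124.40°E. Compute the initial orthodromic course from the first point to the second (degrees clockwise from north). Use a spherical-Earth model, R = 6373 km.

N = sin Δλ·cos φ₂ = +0.0837;  D = cos φ₁ sin φ₂ − sin φ₁ cos φ₂ cos Δλ = -0.0192
initial course = atan2(N, D) = 102.92°

102.9°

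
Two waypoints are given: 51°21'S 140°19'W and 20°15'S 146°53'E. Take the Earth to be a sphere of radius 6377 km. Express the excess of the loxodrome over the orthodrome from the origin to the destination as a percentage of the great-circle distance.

Great circle: σ = 1.1112 rad → d_gc = Rσ = 7086.2 km
Rhumb: Δφ = +0.5428, Δλ = -1.2706, Δψ = +0.6868, q = Δφ/Δψ = 0.7903 → d_rh = R√(Δφ²+q²Δλ²) = 7279.0 km
Excess = (7279.0 − 7086.2) / 7086.2 = 192.8 / 7086.2 = 2.72% ≈ 2.7%

2.7%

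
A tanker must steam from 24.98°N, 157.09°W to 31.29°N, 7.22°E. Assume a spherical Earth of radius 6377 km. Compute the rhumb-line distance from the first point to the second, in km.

Δψ = ln[tan(π/4+φ₂/2)/tan(π/4+φ₁/2)] = +0.1250;  Δφ = +0.1101 rad,  Δλ = +2.8678 rad
q = Δφ/Δψ = 0.8811
d = R·√(Δφ² + q²Δλ²) = 6377·2.52928 = 16129 km

16129 km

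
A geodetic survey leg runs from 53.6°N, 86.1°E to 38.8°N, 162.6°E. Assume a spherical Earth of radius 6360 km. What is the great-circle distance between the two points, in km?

5799 km

Haversine: a = sin²(Δφ/2)+cos φ₁ cos φ₂ sin²(Δλ/2) = 0.19384;  σ = 2·atan2(√a,√(1−a))
σ = 52.243° → d = Rσ = 6360·0.91181 = 5799 km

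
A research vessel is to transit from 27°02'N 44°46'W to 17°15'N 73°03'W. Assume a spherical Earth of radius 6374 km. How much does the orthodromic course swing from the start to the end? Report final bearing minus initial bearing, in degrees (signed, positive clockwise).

At departure: θ₁ = atan2(sin Δλ cos φ₂, cos φ₁ sin φ₂ − sin φ₁ cos φ₂ cos Δλ) = 255.37°
At arrival: θ₂ = atan2(sin Δλ cos φ₁, −cos φ₂ sin φ₁ + sin φ₂ cos φ₁ cos Δλ) = 244.48°
Δθ = θ₂ − θ₁ = -10.9°

-10.9°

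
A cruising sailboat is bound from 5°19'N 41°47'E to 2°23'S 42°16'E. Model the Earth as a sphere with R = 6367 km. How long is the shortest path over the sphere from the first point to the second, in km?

857 km

Haversine: a = sin²(Δφ/2)+cos φ₁ cos φ₂ sin²(Δλ/2) = 0.00453;  σ = 2·atan2(√a,√(1−a))
σ = 7.715° → d = Rσ = 6367·0.13465 = 857 km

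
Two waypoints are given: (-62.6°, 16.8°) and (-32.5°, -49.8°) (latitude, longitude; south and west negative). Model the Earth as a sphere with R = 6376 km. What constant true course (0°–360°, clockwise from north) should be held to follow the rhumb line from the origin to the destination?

Δψ = ln[tan(π/4+φ₂/2)/tan(π/4+φ₁/2)] = +0.8112
Δλ = -1.1624 rad (taken the short way round)
course = atan2(Δλ, Δψ) = 304.91°

304.9°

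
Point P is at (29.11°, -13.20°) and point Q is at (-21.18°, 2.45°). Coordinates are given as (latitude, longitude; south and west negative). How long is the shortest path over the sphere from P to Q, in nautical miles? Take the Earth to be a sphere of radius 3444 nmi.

Haversine: a = sin²(Δφ/2)+cos φ₁ cos φ₂ sin²(Δλ/2) = 0.19565;  σ = 2·atan2(√a,√(1−a))
σ = 52.504° → d = Rσ = 3444·0.91637 = 3156 nmi

3156 nmi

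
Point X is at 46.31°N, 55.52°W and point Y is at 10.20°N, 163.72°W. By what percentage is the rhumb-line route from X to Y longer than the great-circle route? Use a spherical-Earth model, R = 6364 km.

5.0%

Great circle: σ = 1.6552 rad → d_gc = Rσ = 10533.6 km
Rhumb: Δφ = -0.6302, Δλ = -1.8884, Δψ = -0.7351, q = Δφ/Δψ = 0.8573 → d_rh = R√(Δφ²+q²Δλ²) = 11056.6 km
Excess = (11056.6 − 10533.6) / 10533.6 = 523.0 / 10533.6 = 4.97% ≈ 5.0%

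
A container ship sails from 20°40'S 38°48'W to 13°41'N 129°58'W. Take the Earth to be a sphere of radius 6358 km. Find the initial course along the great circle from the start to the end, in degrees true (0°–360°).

282.4°

θ = atan2( sin Δλ·cos φ₂ ,  cos φ₁ sin φ₂ − sin φ₁ cos φ₂ cos Δλ )
  = atan2(-0.9714, +0.2144) = 282.44°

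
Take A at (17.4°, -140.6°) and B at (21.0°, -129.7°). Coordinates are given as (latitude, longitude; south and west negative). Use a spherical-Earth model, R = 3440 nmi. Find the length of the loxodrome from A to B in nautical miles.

Rhumb course C = atan2(Δλ, Δψ) with Δψ = ln[tan(π/4+φ₂/2)/tan(π/4+φ₁/2)] = +0.0665, Δλ = +0.1902 → C = 70.72°
d = R·|Δφ| / |cos C| = 3440·0.06283 / 0.33018 = 655 nmi

655 nmi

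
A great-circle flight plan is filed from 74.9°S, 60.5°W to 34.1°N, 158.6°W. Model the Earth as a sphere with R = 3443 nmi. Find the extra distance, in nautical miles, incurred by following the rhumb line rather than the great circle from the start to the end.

Great circle: cos σ = sin φ₁ sin φ₂ + cos φ₁ cos φ₂ cos Δλ,  σ = 2.1793 rad → d_gc = 7503.5 nmi
Rhumb line: Δψ = +2.6546, q = Δφ/Δψ = 0.7166, d_rh = R√(Δφ²+q²Δλ²) = 7794.2 nmi
Excess = 7794.2 − 7503.5 = 290.7 ≈ 291 nmi

291 nmi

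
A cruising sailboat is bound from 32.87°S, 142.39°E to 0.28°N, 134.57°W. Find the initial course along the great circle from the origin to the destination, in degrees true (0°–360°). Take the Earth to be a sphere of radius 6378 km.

86.0°

N = sin Δλ·cos φ₂ = +0.9926;  D = cos φ₁ sin φ₂ − sin φ₁ cos φ₂ cos Δλ = +0.0699
initial course = atan2(N, D) = 85.97°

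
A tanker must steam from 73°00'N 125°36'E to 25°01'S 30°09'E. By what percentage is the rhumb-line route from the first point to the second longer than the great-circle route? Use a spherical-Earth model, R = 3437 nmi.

4.0%

Great circle: σ = 2.0148 rad → d_gc = Rσ = 6924.9 nmi
Rhumb: Δφ = -1.7107, Δλ = -1.6659, Δψ = -2.3520, q = Δφ/Δψ = 0.7273 → d_rh = R√(Δφ²+q²Δλ²) = 7205.2 nmi
Excess = (7205.2 − 6924.9) / 6924.9 = 280.3 / 6924.9 = 4.048% ≈ 4.0%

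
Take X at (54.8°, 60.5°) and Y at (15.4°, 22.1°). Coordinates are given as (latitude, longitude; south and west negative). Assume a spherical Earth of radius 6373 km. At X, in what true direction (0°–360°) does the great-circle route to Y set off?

232.2°

θ = atan2( sin Δλ·cos φ₂ ,  cos φ₁ sin φ₂ − sin φ₁ cos φ₂ cos Δλ )
  = atan2(-0.5988, -0.4643) = 232.21°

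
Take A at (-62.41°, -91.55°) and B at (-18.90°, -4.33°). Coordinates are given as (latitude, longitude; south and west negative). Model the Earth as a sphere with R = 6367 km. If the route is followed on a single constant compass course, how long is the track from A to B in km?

Rhumb course C = atan2(Δλ, Δψ) with Δψ = ln[tan(π/4+φ₂/2)/tan(π/4+φ₁/2)] = +1.0683, Δλ = +1.5223 → C = 54.94°
d = R·|Δφ| / |cos C| = 6367·0.75939 / 0.57444 = 8417 km

8417 km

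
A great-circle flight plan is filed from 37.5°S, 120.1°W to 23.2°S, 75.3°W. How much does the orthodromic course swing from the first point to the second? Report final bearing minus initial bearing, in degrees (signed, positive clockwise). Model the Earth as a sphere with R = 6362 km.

-23.7°

Initial bearing θ₁ = atan2(sin Δλ cos φ₂, cos φ₁ sin φ₂ − sin φ₁ cos φ₂ cos Δλ) = 82.57°
Final bearing θ₂ = (initial bearing from the destination back to the start) + 180° = 58.86°
Δθ = θ₂ − θ₁ = -23.7°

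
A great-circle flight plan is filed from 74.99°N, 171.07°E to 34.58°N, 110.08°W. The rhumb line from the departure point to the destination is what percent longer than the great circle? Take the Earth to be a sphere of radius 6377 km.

Great circle: σ = 0.9404 rad → d_gc = Rσ = 5997.2 km
Rhumb: Δφ = -0.7053, Δλ = +1.3762, Δψ = -1.3830, q = Δφ/Δψ = 0.5100 → d_rh = R√(Δφ²+q²Δλ²) = 6344.9 km
Excess = (6344.9 − 5997.2) / 5997.2 = 347.7 / 5997.2 = 5.80% ≈ 5.8%

5.8%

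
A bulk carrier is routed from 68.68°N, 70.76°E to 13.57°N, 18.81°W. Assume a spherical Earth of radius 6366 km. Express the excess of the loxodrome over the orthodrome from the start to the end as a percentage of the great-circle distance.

Great circle: σ = 1.3477 rad → d_gc = Rσ = 8579.6 km
Rhumb: Δφ = -0.9619, Δλ = -1.5633, Δψ = -1.4310, q = Δφ/Δψ = 0.6721 → d_rh = R√(Δφ²+q²Δλ²) = 9068.5 km
Excess = (9068.5 − 8579.6) / 8579.6 = 488.9 / 8579.6 = 5.70% ≈ 5.7%

5.7%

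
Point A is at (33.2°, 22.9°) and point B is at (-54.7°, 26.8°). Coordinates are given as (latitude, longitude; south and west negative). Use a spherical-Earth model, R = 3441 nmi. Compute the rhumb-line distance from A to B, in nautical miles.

5283 nmi

Rhumb course C = atan2(Δλ, Δψ) with Δψ = ln[tan(π/4+φ₂/2)/tan(π/4+φ₁/2)] = -1.7600, Δλ = +0.0681 → C = 177.79°
d = R·|Δφ| / |cos C| = 3441·1.53414 / 0.99925 = 5283 nmi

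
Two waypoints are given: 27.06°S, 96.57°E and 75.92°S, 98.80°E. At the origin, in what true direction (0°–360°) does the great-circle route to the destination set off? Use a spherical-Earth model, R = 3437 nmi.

θ = atan2( sin Δλ·cos φ₂ ,  cos φ₁ sin φ₂ − sin φ₁ cos φ₂ cos Δλ )
  = atan2(+0.0095, -0.7532) = 179.28°

179.3°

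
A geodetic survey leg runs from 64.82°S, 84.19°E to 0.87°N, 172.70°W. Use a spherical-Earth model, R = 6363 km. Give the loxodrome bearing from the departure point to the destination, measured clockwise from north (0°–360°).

Δψ = ln[tan(π/4+φ₂/2)/tan(π/4+φ₁/2)] = +1.5142
Δλ = +1.7996 rad (taken the short way round)
course = atan2(Δλ, Δψ) = 49.92°

49.9°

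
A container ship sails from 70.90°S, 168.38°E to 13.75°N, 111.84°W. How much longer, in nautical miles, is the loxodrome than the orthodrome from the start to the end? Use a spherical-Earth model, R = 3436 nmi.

Great circle: cos σ = sin φ₁ sin φ₂ + cos φ₁ cos φ₂ cos Δλ,  σ = 1.7398 rad → d_gc = 5978.0 nmi
Rhumb line: Δψ = +2.0247, q = Δφ/Δψ = 0.7297, d_rh = R√(Δφ²+q²Δλ²) = 6161.0 nmi
Excess = 6161.0 − 5978.0 = 183.0 ≈ 183 nmi

183 nmi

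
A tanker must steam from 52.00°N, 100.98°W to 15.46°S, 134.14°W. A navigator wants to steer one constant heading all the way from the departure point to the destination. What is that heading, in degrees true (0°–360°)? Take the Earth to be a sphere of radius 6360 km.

Δψ = ln[tan(π/4+φ₂/2)/tan(π/4+φ₁/2)] = -1.3393
Δλ = -0.5788 rad (taken the short way round)
course = atan2(Δλ, Δψ) = 203.37°

203.4°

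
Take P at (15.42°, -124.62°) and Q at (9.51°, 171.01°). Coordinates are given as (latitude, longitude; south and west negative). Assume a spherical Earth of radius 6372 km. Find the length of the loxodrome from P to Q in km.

7017 km

Rhumb course C = atan2(Δλ, Δψ) with Δψ = ln[tan(π/4+φ₂/2)/tan(π/4+φ₁/2)] = -0.1057, Δλ = -1.1235 → C = 264.63°
d = R·|Δφ| / |cos C| = 6372·0.10315 / 0.09366 = 7017 km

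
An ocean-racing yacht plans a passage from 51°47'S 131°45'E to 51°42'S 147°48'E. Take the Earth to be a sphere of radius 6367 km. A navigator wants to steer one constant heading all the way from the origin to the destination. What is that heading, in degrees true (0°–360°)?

89.5°

Meridional parts: M(φ₁)=-1.0600, M(φ₂)=-1.0577 → ΔM = +0.0023;  Δλ = +0.2801 rad
tan C = Δλ / ΔM = +119.2594 → C = 89.52°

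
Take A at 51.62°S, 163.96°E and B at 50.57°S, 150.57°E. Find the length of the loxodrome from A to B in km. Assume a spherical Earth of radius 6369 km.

942 km

Δψ = ln[tan(π/4+φ₂/2)/tan(π/4+φ₁/2)] = +0.0292;  Δφ = +0.0183 rad,  Δλ = -0.2337 rad
q = Δφ/Δψ = 0.6280
d = R·√(Δφ² + q²Δλ²) = 6369·0.14790 = 942 km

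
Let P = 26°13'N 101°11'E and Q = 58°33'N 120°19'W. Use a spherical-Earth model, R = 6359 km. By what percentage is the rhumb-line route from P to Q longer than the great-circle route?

Great circle: σ = 1.5445 rad → d_gc = Rσ = 9821.5 km
Rhumb: Δφ = +0.5643, Δλ = +2.4173, Δψ = +0.7930, q = Δφ/Δψ = 0.7116 → d_rh = R√(Δφ²+q²Δλ²) = 11512.5 km
Excess = (11512.5 − 9821.5) / 9821.5 = 1691.0 / 9821.5 = 17.22% ≈ 17.2%

17.2%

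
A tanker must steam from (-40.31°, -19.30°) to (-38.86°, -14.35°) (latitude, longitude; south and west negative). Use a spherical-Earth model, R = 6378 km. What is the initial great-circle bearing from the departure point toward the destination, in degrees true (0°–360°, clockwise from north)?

N = sin Δλ·cos φ₂ = +0.0672;  D = cos φ₁ sin φ₂ − sin φ₁ cos φ₂ cos Δλ = +0.0234
initial course = atan2(N, D) = 70.78°

70.8°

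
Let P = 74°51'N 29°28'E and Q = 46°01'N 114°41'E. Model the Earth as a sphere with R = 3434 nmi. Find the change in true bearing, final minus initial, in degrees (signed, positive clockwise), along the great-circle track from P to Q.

+79.1°

Initial bearing θ₁ = atan2(sin Δλ cos φ₂, cos φ₁ sin φ₂ − sin φ₁ cos φ₂ cos Δλ) = 79.19°
Final bearing θ₂ = (initial bearing from the destination back to the start) + 180° = 158.31°
Δθ = θ₂ − θ₁ = +79.1°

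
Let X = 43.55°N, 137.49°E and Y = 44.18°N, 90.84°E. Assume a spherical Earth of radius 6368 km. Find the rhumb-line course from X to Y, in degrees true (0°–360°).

271.1°

Meridional parts: M(φ₁)=+0.8460, M(φ₂)=+0.8613 → ΔM = +0.0153;  Δλ = -0.8142 rad
tan C = Δλ / ΔM = -53.3857 → C = 271.07°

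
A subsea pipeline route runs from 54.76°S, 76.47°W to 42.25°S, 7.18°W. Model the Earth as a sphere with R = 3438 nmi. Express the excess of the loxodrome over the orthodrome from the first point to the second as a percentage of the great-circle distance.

Great circle: σ = 0.7951 rad → d_gc = Rσ = 2733.7 nmi
Rhumb: Δφ = +0.2183, Δλ = +1.2093, Δψ = +0.3319, q = Δφ/Δψ = 0.6578 → d_rh = R√(Δφ²+q²Δλ²) = 2836.3 nmi
Excess = (2836.3 − 2733.7) / 2733.7 = 102.6 / 2733.7 = 3.753% ≈ 3.8%

3.8%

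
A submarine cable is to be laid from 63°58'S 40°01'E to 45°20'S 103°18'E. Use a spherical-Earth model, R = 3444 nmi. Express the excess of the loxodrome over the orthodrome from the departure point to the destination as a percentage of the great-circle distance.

3.6%

Great circle: σ = 0.6797 rad → d_gc = Rσ = 2340.9 nmi
Rhumb: Δφ = +0.3252, Δλ = +1.1045, Δψ = +0.5750, q = Δφ/Δψ = 0.5656 → d_rh = R√(Δφ²+q²Δλ²) = 2425.7 nmi
Excess = (2425.7 − 2340.9) / 2340.9 = 84.8 / 2340.9 = 3.62% ≈ 3.6%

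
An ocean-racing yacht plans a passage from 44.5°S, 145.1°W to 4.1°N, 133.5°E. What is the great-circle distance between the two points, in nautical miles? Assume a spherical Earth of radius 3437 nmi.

Haversine: a = sin²(Δφ/2)+cos φ₁ cos φ₂ sin²(Δλ/2) = 0.47187;  σ = 2·atan2(√a,√(1−a))
σ = 86.774° → d = Rσ = 3437·1.51450 = 5205 nmi

5205 nmi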